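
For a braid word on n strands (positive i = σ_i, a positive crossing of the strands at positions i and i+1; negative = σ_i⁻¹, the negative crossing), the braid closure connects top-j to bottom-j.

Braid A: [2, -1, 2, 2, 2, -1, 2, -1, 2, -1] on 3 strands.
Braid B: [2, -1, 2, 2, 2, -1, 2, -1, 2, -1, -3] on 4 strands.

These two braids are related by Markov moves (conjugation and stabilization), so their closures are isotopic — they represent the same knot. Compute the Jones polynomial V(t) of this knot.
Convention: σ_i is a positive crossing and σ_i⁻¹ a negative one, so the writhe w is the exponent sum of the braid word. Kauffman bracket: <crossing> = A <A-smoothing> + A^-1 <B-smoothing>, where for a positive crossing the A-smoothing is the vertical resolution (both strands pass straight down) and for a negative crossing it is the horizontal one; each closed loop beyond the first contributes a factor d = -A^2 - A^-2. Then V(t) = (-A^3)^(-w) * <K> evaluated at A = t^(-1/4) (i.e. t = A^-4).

t^7 - 4*t^6 + 7*t^5 - 11*t^4 + 14*t^3 - 14*t^2 + 14*t - 10 + 7*t^-1 - 4*t^-2 + t^-3

Derivation:
Markov-equivalent braids have isotopic closures, hence identical knot invariants. Strip the Markov moves from each word to reach a common short braid β, then compute V(t) once on β.
Braid A: s2 s1^-1 s2 s2 s2 s1^-1 s2 s1^-1 s2 s1^-1 on 3 strands has no conjugating prefix/suffix or stabilization to strip; take β = s2 s1^-1 s2 s2 s2 s1^-1 s2 s1^-1 s2 s1^-1.
Braid B: s2 s1^-1 s2 s2 s2 s1^-1 s2 s1^-1 s2 s1^-1 s3^-1 on 4 strands reduces by inverse Markov moves (closure unchanged at each step):
  Destabilize: the word has the form β·s3^-1 where s3^-1 occurs only as the final letter (β ∈ B_3); drop it and the last strand → 3 strands.
Reduced to β = s2 s1^-1 s2 s2 s2 s1^-1 s2 s1^-1 s2 s1^-1 on 3 strands, 10 crossings.
Both give the same β = s2 s1^-1 s2 s2 s2 s1^-1 s2 s1^-1 s2 s1^-1 on 3 strands, so one state sum suffices:
Braid: s2 s1^-1 s2 s2 s2 s1^-1 s2 s1^-1 s2 s1^-1 on 3 strands, 10 crossings.
Writhe w = (#positive) - (#negative) = 6 - 4 = 2.
Computing the Kauffman bracket via state sum. There are 2^10 = 1024 states.
Smooth each crossing (0=||, 1=⌣⌢); contribution A^(Σ sign_k(1-2s_k)) * d^(L-1).
Tabulate the states by total A-exponent and number of loops L (A-exp: L × count):
  A^10: L=5 ×1
  A^8: L=4 ×10
  A^6: L=3 ×42, L=5 ×3
  A^4: L=2 ×90, L=4 ×29, L=6 ×1
  A^2: L=1 ×87, L=3 ×110, L=5 ×13
  A^0: L=2 ×179, L=4 ×71, L=6 ×2
  A^-2: L=3 ×187, L=5 ×23
  A^-4: L=4 ×117, L=6 ×3
  A^-6: L=5 ×45
  A^-8: L=6 ×10
  A^-10: L=7 ×1
Each group contributes A^e * Σ count * d^(L-1):
Powers of d = -A^2 - A^-2: d^2 = A^4 + 2 + A^-4; d^3 = -A^6 - 3*A^2 - 3*A^-2 - A^-6; d^4 = A^8 + 4*A^4 + 6 + 4*A^-4 + A^-8; d^5 = -A^10 - 5*A^6 - 10*A^2 - 10*A^-2 - 5*A^-6 - A^-10; d^6 = A^12 + 6*A^8 + 15*A^4 + 20 + 15*A^-4 + 6*A^-8 + A^-12.
  A^10 * (d^4) = A^18 + 4*A^14 + 6*A^10 + 4*A^6 + A^2
  A^8 * (10*d^3) = -10*A^14 - 30*A^10 - 30*A^6 - 10*A^2
  A^6 * (42*d^2 + 3*d^4) = 3*A^14 + 54*A^10 + 102*A^6 + 54*A^2 + 3*A^-2
  A^4 * (90*d + 29*d^3 + d^5) = -A^14 - 34*A^10 - 187*A^6 - 187*A^2 - 34*A^-2 - A^-6
  A^2 * (87 + 110*d^2 + 13*d^4) = 13*A^10 + 162*A^6 + 385*A^2 + 162*A^-2 + 13*A^-6
  A^0 * (179*d + 71*d^3 + 2*d^5) = -2*A^10 - 81*A^6 - 412*A^2 - 412*A^-2 - 81*A^-6 - 2*A^-10
  A^-2 * (187*d^2 + 23*d^4) = 23*A^6 + 279*A^2 + 512*A^-2 + 279*A^-6 + 23*A^-10
  A^-4 * (117*d^3 + 3*d^5) = -3*A^6 - 132*A^2 - 381*A^-2 - 381*A^-6 - 132*A^-10 - 3*A^-14
  A^-6 * (45*d^4) = 45*A^2 + 180*A^-2 + 270*A^-6 + 180*A^-10 + 45*A^-14
  A^-8 * (10*d^5) = -10*A^2 - 50*A^-2 - 100*A^-6 - 100*A^-10 - 50*A^-14 - 10*A^-18
  A^-10 * (d^6) = A^2 + 6*A^-2 + 15*A^-6 + 20*A^-10 + 15*A^-14 + 6*A^-18 + A^-22
Summing the groups: <K> = A^18 - 4*A^14 + 7*A^10 - 10*A^6 + 14*A^2 - 14*A^-2 + 14*A^-6 - 11*A^-10 + 7*A^-14 - 4*A^-18 + A^-22
Normalise by the writhe: (-A^3)^(-w) = (-A^3)^(-2) = A^-6, so f(A) = A^-6 * <K> = A^12 - 4*A^8 + 7*A^4 - 10 + 14*A^-4 - 14*A^-8 + 14*A^-12 - 11*A^-16 + 7*A^-20 - 4*A^-24 + A^-28.
Substitute A = t^(-1/4), i.e. A^e → t^(-e/4): V(t) = t^7 - 4*t^6 + 7*t^5 - 11*t^4 + 14*t^3 - 14*t^2 + 14*t - 10 + 7*t^-1 - 4*t^-2 + t^-3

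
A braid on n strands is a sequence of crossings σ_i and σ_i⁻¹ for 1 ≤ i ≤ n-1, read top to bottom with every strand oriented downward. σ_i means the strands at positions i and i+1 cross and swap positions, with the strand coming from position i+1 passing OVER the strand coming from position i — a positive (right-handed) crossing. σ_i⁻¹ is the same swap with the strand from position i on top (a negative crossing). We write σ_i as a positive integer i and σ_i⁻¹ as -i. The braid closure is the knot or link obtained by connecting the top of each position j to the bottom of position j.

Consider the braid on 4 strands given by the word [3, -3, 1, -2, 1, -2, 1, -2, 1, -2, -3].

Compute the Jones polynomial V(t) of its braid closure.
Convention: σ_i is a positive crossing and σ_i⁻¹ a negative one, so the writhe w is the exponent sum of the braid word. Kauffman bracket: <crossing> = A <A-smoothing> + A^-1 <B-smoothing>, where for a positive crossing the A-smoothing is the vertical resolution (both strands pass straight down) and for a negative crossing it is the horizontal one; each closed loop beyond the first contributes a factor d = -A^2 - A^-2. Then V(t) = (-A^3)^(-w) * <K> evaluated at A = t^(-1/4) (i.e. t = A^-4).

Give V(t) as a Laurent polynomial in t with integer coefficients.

The presented braid s3 s3^-1 s1 s2^-1 s1 s2^-1 s1 s2^-1 s1 s2^-1 s3^-1 on 4 strands reduces by inverse Markov moves (closure unchanged at each step):
  Deconjugate: the word is γ·β·γ⁻¹ with γ = s3 (prefix) and γ⁻¹ = s3^-1 (suffix); strip both.
Reduced to β = s3^-1 s1 s2^-1 s1 s2^-1 s1 s2^-1 s1 s2^-1 on 4 strands, 9 crossings.
Compute on β:
Braid: s3^-1 s1 s2^-1 s1 s2^-1 s1 s2^-1 s1 s2^-1 on 4 strands, 9 crossings.
Writhe w = (#positive) - (#negative) = 4 - 5 = -1.
Enumerate smoothing states for the bracket polynomial. There are 2^9 = 512 states.
Each crossing splits two ways (0=vertical, 1=horizontal). The state's weight is A^(#A-smoothings - #B-smoothings) * d^(loops - 1).
Tabulate the states by total A-exponent and number of loops L (A-exp: L × count):
  A^9: L=5 ×1
  A^7: L=4 ×8, L=6 ×1
  A^5: L=3 ×28, L=5 ×8
  A^3: L=2 ×52, L=4 ×32
  A^1: L=1 ×45, L=3 ×77, L=5 ×4
  A^-1: L=2 ×97, L=4 ×29
  A^-3: L=3 ×80, L=5 ×4
  A^-5: L=4 ×36
  A^-7: L=5 ×9
  A^-9: L=6 ×1
Each group contributes A^e * Σ count * d^(L-1):
Powers of d = -A^2 - A^-2: d^2 = A^4 + 2 + A^-4; d^3 = -A^6 - 3*A^2 - 3*A^-2 - A^-6; d^4 = A^8 + 4*A^4 + 6 + 4*A^-4 + A^-8; d^5 = -A^10 - 5*A^6 - 10*A^2 - 10*A^-2 - 5*A^-6 - A^-10.
  A^9 * (d^4) = A^17 + 4*A^13 + 6*A^9 + 4*A^5 + A
  A^7 * (8*d^3 + d^5) = -A^17 - 13*A^13 - 34*A^9 - 34*A^5 - 13*A - A^-3
  A^5 * (28*d^2 + 8*d^4) = 8*A^13 + 60*A^9 + 104*A^5 + 60*A + 8*A^-3
  A^3 * (52*d + 32*d^3) = -32*A^9 - 148*A^5 - 148*A - 32*A^-3
  A^1 * (45 + 77*d^2 + 4*d^4) = 4*A^9 + 93*A^5 + 223*A + 93*A^-3 + 4*A^-7
  A^-1 * (97*d + 29*d^3) = -29*A^5 - 184*A - 184*A^-3 - 29*A^-7
  A^-3 * (80*d^2 + 4*d^4) = 4*A^5 + 96*A + 184*A^-3 + 96*A^-7 + 4*A^-11
  A^-5 * (36*d^3) = -36*A - 108*A^-3 - 108*A^-7 - 36*A^-11
  A^-7 * (9*d^4) = 9*A + 36*A^-3 + 54*A^-7 + 36*A^-11 + 9*A^-15
  A^-9 * (d^5) = -A - 5*A^-3 - 10*A^-7 - 10*A^-11 - 5*A^-15 - A^-19
Summing the groups: <K> = -A^13 + 4*A^9 - 6*A^5 + 7*A - 9*A^-3 + 7*A^-7 - 6*A^-11 + 4*A^-15 - A^-19
Normalise by the writhe: (-A^3)^(-w) = (-A^3)^(1) = -A^3, so f(A) = -A^3 * <K> = A^16 - 4*A^12 + 6*A^8 - 7*A^4 + 9 - 7*A^-4 + 6*A^-8 - 4*A^-12 + A^-16.
Substitute A = t^(-1/4), i.e. A^e → t^(-e/4): V(t) = t^4 - 4*t^3 + 6*t^2 - 7*t + 9 - 7*t^-1 + 6*t^-2 - 4*t^-3 + t^-4

Answer: t^4 - 4*t^3 + 6*t^2 - 7*t + 9 - 7*t^-1 + 6*t^-2 - 4*t^-3 + t^-4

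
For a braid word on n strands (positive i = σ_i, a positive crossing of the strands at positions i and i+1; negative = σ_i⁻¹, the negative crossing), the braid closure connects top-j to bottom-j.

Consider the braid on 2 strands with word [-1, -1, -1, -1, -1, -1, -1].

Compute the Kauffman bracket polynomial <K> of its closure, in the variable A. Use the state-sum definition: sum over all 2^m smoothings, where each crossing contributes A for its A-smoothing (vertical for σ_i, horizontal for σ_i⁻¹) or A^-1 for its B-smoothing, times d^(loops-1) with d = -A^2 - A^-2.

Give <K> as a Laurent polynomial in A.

A^19 - A^15 + A^11 - A^7 + A^3 - A^-1 - A^-9

Derivation:
Braid: s1^-1 s1^-1 s1^-1 s1^-1 s1^-1 s1^-1 s1^-1 on 2 strands, 7 crossings.
Writhe w = (#positive) - (#negative) = 0 - 7 = -7.
State-sum expansion of <K>. There are 2^7 = 128 states.
Smooth each crossing (0=||, 1=⌣⌢); contribution A^(Σ sign_k(1-2s_k)) * d^(L-1).
Tabulate the states by total A-exponent and number of loops L (A-exp: L × count):
  A^7: L=7 ×1
  A^5: L=6 ×7
  A^3: L=5 ×21
  A^1: L=4 ×35
  A^-1: L=3 ×35
  A^-3: L=2 ×21
  A^-5: L=1 ×7
  A^-7: L=2 ×1
Each group contributes A^e * Σ count * d^(L-1):
Powers of d = -A^2 - A^-2: d^2 = A^4 + 2 + A^-4; d^3 = -A^6 - 3*A^2 - 3*A^-2 - A^-6; d^4 = A^8 + 4*A^4 + 6 + 4*A^-4 + A^-8; d^5 = -A^10 - 5*A^6 - 10*A^2 - 10*A^-2 - 5*A^-6 - A^-10; d^6 = A^12 + 6*A^8 + 15*A^4 + 20 + 15*A^-4 + 6*A^-8 + A^-12.
  A^7 * (d^6) = A^19 + 6*A^15 + 15*A^11 + 20*A^7 + 15*A^3 + 6*A^-1 + A^-5
  A^5 * (7*d^5) = -7*A^15 - 35*A^11 - 70*A^7 - 70*A^3 - 35*A^-1 - 7*A^-5
  A^3 * (21*d^4) = 21*A^11 + 84*A^7 + 126*A^3 + 84*A^-1 + 21*A^-5
  A^1 * (35*d^3) = -35*A^7 - 105*A^3 - 105*A^-1 - 35*A^-5
  A^-1 * (35*d^2) = 35*A^3 + 70*A^-1 + 35*A^-5
  A^-3 * (21*d) = -21*A^-1 - 21*A^-5
  A^-5 * (7) = 7*A^-5
  A^-7 * (d) = -A^-5 - A^-9
Summing the groups: <K> = A^19 - A^15 + A^11 - A^7 + A^3 - A^-1 - A^-9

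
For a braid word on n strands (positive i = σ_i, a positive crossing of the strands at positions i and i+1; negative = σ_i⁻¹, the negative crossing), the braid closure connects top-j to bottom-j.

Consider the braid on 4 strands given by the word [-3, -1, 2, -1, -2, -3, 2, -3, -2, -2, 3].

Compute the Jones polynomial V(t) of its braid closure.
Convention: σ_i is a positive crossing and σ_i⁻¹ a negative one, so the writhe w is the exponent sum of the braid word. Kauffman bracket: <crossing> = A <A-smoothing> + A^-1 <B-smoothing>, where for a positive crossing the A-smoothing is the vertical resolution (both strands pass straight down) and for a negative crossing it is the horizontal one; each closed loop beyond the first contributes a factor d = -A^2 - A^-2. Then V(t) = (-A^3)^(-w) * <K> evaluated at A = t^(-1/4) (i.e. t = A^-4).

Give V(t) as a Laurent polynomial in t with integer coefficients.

The presented braid s3^-1 s1^-1 s2 s1^-1 s2^-1 s3^-1 s2 s3^-1 s2^-1 s2^-1 s3 on 4 strands reduces by inverse Markov moves (closure unchanged at each step):
  Deconjugate: the word is γ·β·γ⁻¹ with γ = s3^-1 (prefix) and γ⁻¹ = s3 (suffix); strip both.
Reduced to β = s1^-1 s2 s1^-1 s2^-1 s3^-1 s2 s3^-1 s2^-1 s2^-1 on 4 strands, 9 crossings.
Compute on β:
Braid: s1^-1 s2 s1^-1 s2^-1 s3^-1 s2 s3^-1 s2^-1 s2^-1 on 4 strands, 9 crossings.
Writhe w = (#positive) - (#negative) = 2 - 7 = -5.
Enumerate smoothing states for the bracket polynomial. There are 2^9 = 512 states.
Each crossing splits two ways (0=vertical, 1=horizontal). The state's weight is A^(#A-smoothings - #B-smoothings) * d^(loops - 1).
Tabulate the states by total A-exponent and number of loops L (A-exp: L × count):
  A^9: L=5 ×1
  A^7: L=4 ×9
  A^5: L=3 ×30, L=5 ×6
  A^3: L=2 ×45, L=4 ×37, L=6 ×2
  A^1: L=1 ×27, L=3 ×78, L=5 ×21
  A^-1: L=2 ×67, L=4 ×53, L=6 ×6
  A^-3: L=1 ×12, L=3 ×53, L=5 ×18, L=7 ×1
  A^-5: L=2 ×14, L=4 ×19, L=6 ×3
  A^-7: L=3 ×6, L=5 ×3
  A^-9: L=4 ×1
Each group contributes A^e * Σ count * d^(L-1):
Powers of d = -A^2 - A^-2: d^2 = A^4 + 2 + A^-4; d^3 = -A^6 - 3*A^2 - 3*A^-2 - A^-6; d^4 = A^8 + 4*A^4 + 6 + 4*A^-4 + A^-8; d^5 = -A^10 - 5*A^6 - 10*A^2 - 10*A^-2 - 5*A^-6 - A^-10; d^6 = A^12 + 6*A^8 + 15*A^4 + 20 + 15*A^-4 + 6*A^-8 + A^-12.
  A^9 * (d^4) = A^17 + 4*A^13 + 6*A^9 + 4*A^5 + A
  A^7 * (9*d^3) = -9*A^13 - 27*A^9 - 27*A^5 - 9*A
  A^5 * (30*d^2 + 6*d^4) = 6*A^13 + 54*A^9 + 96*A^5 + 54*A + 6*A^-3
  A^3 * (45*d + 37*d^3 + 2*d^5) = -2*A^13 - 47*A^9 - 176*A^5 - 176*A - 47*A^-3 - 2*A^-7
  A^1 * (27 + 78*d^2 + 21*d^4) = 21*A^9 + 162*A^5 + 309*A + 162*A^-3 + 21*A^-7
  A^-1 * (67*d + 53*d^3 + 6*d^5) = -6*A^9 - 83*A^5 - 286*A - 286*A^-3 - 83*A^-7 - 6*A^-11
  A^-3 * (12 + 53*d^2 + 18*d^4 + d^6) = A^9 + 24*A^5 + 140*A + 246*A^-3 + 140*A^-7 + 24*A^-11 + A^-15
  A^-5 * (14*d + 19*d^3 + 3*d^5) = -3*A^5 - 34*A - 101*A^-3 - 101*A^-7 - 34*A^-11 - 3*A^-15
  A^-7 * (6*d^2 + 3*d^4) = 3*A + 18*A^-3 + 30*A^-7 + 18*A^-11 + 3*A^-15
  A^-9 * (d^3) = -A^-3 - 3*A^-7 - 3*A^-11 - A^-15
Summing the groups: <K> = A^17 - A^13 + 2*A^9 - 3*A^5 + 2*A - 3*A^-3 + 2*A^-7 - A^-11
Normalise by the writhe: (-A^3)^(-w) = (-A^3)^(5) = -A^15, so f(A) = -A^15 * <K> = -A^32 + A^28 - 2*A^24 + 3*A^20 - 2*A^16 + 3*A^12 - 2*A^8 + A^4.
Substitute A = t^(-1/4), i.e. A^e → t^(-e/4): V(t) = t^-1 - 2*t^-2 + 3*t^-3 - 2*t^-4 + 3*t^-5 - 2*t^-6 + t^-7 - t^-8

Answer: t^-1 - 2*t^-2 + 3*t^-3 - 2*t^-4 + 3*t^-5 - 2*t^-6 + t^-7 - t^-8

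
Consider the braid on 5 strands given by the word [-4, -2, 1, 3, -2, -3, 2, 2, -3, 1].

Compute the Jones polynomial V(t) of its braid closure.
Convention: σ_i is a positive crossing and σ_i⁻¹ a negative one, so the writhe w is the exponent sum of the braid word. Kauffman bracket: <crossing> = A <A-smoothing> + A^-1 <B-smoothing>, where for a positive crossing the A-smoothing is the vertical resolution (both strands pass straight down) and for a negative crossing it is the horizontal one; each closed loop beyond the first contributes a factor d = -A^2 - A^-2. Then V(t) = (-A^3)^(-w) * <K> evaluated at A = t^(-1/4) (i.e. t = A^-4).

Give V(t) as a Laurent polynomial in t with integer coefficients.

Braid: s4^-1 s2^-1 s1 s3 s2^-1 s3^-1 s2 s2 s3^-1 s1 on 5 strands, 10 crossings.
Writhe w = (#positive) - (#negative) = 5 - 5 = 0.
Enumerate smoothing states for the bracket polynomial. There are 2^10 = 1024 states.
For each crossing: s=0 is the vertical smoothing, s=1 horizontal. Crossing k contributes A^(sign_k * (1 - 2*s_k)); loop factor d = -A^2 - A^-2.
Tabulate the states by total A-exponent and number of loops L (A-exp: L × count):
  A^10: L=4 ×1
  A^8: L=3 ×9, L=5 ×1
  A^6: L=2 ×27, L=4 ×18
  A^4: L=1 ×28, L=3 ×78, L=5 ×14
  A^2: L=2 ×116, L=4 ×88, L=6 ×6
  A^0: L=1 ×27, L=3 ×178, L=5 ×46, L=7 ×1
  A^-2: L=2 ×78, L=4 ×123, L=6 ×9
  A^-4: L=1 ×6, L=3 ×78, L=5 ×36
  A^-6: L=2 ×11, L=4 ×31, L=6 ×3
  A^-8: L=3 ×6, L=5 ×4
  A^-10: L=4 ×1
Each group contributes A^e * Σ count * d^(L-1):
Powers of d = -A^2 - A^-2: d^2 = A^4 + 2 + A^-4; d^3 = -A^6 - 3*A^2 - 3*A^-2 - A^-6; d^4 = A^8 + 4*A^4 + 6 + 4*A^-4 + A^-8; d^5 = -A^10 - 5*A^6 - 10*A^2 - 10*A^-2 - 5*A^-6 - A^-10; d^6 = A^12 + 6*A^8 + 15*A^4 + 20 + 15*A^-4 + 6*A^-8 + A^-12.
  A^10 * (d^3) = -A^16 - 3*A^12 - 3*A^8 - A^4
  A^8 * (9*d^2 + d^4) = A^16 + 13*A^12 + 24*A^8 + 13*A^4 + 1
  A^6 * (27*d + 18*d^3) = -18*A^12 - 81*A^8 - 81*A^4 - 18
  A^4 * (28 + 78*d^2 + 14*d^4) = 14*A^12 + 134*A^8 + 268*A^4 + 134 + 14*A^-4
  A^2 * (116*d + 88*d^3 + 6*d^5) = -6*A^12 - 118*A^8 - 440*A^4 - 440 - 118*A^-4 - 6*A^-8
  A^0 * (27 + 178*d^2 + 46*d^4 + d^6) = A^12 + 52*A^8 + 377*A^4 + 679 + 377*A^-4 + 52*A^-8 + A^-12
  A^-2 * (78*d + 123*d^3 + 9*d^5) = -9*A^8 - 168*A^4 - 537 - 537*A^-4 - 168*A^-8 - 9*A^-12
  A^-4 * (6 + 78*d^2 + 36*d^4) = 36*A^4 + 222 + 378*A^-4 + 222*A^-8 + 36*A^-12
  A^-6 * (11*d + 31*d^3 + 3*d^5) = -3*A^4 - 46 - 134*A^-4 - 134*A^-8 - 46*A^-12 - 3*A^-16
  A^-8 * (6*d^2 + 4*d^4) = 4 + 22*A^-4 + 36*A^-8 + 22*A^-12 + 4*A^-16
  A^-10 * (d^3) = -A^-4 - 3*A^-8 - 3*A^-12 - A^-16
Summing the groups: <K> = A^12 - A^8 + A^4 - 1 + A^-4 - A^-8 + A^-12
Normalise by the writhe: (-A^3)^(-w) = (-A^3)^(0) = 1, so f(A) = 1 * <K> = A^12 - A^8 + A^4 - 1 + A^-4 - A^-8 + A^-12.
Substitute A = t^(-1/4), i.e. A^e → t^(-e/4): V(t) = t^3 - t^2 + t - 1 + t^-1 - t^-2 + t^-3

Answer: t^3 - t^2 + t - 1 + t^-1 - t^-2 + t^-3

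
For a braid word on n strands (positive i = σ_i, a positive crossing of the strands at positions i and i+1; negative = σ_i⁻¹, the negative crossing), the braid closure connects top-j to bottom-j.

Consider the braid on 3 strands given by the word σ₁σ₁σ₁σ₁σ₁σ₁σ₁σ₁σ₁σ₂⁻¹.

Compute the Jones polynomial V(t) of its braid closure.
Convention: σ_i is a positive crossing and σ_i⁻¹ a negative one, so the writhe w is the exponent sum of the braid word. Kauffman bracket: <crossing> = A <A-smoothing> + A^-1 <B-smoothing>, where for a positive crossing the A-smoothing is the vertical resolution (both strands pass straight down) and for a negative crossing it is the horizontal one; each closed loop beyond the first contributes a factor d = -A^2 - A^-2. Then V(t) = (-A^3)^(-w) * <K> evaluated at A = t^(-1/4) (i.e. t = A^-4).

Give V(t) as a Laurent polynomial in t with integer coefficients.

-t^13 + t^12 - t^11 + t^10 - t^9 + t^8 - t^7 + t^6 + t^4

Derivation:
The presented braid s1 s1 s1 s1 s1 s1 s1 s1 s1 s2^-1 on 3 strands reduces by inverse Markov moves (closure unchanged at each step):
  Destabilize: the word has the form β·s2^-1 where s2^-1 occurs only as the final letter (β ∈ B_2); drop it and the last strand → 2 strands.
Reduced to β = s1 s1 s1 s1 s1 s1 s1 s1 s1 on 2 strands, 9 crossings.
Compute on β:
Braid: s1 s1 s1 s1 s1 s1 s1 s1 s1 on 2 strands, 9 crossings.
Writhe w = (#positive) - (#negative) = 9 - 0 = 9.
State-sum expansion of <K>. There are 2^9 = 512 states.
Each crossing splits two ways (0=vertical, 1=horizontal). The state's weight is A^(#A-smoothings - #B-smoothings) * d^(loops - 1).
Tabulate the states by total A-exponent and number of loops L (A-exp: L × count):
  A^9: L=2 ×1
  A^7: L=1 ×9
  A^5: L=2 ×36
  A^3: L=3 ×84
  A^1: L=4 ×126
  A^-1: L=5 ×126
  A^-3: L=6 ×84
  A^-5: L=7 ×36
  A^-7: L=8 ×9
  A^-9: L=9 ×1
Each group contributes A^e * Σ count * d^(L-1):
Powers of d = -A^2 - A^-2: d^2 = A^4 + 2 + A^-4; d^3 = -A^6 - 3*A^2 - 3*A^-2 - A^-6; d^4 = A^8 + 4*A^4 + 6 + 4*A^-4 + A^-8; d^5 = -A^10 - 5*A^6 - 10*A^2 - 10*A^-2 - 5*A^-6 - A^-10; d^6 = A^12 + 6*A^8 + 15*A^4 + 20 + 15*A^-4 + 6*A^-8 + A^-12; d^7 = -A^14 - 7*A^10 - 21*A^6 - 35*A^2 - 35*A^-2 - 21*A^-6 - 7*A^-10 - A^-14; d^8 = A^16 + 8*A^12 + 28*A^8 + 56*A^4 + 70 + 56*A^-4 + 28*A^-8 + 8*A^-12 + A^-16.
  A^9 * (d) = -A^11 - A^7
  A^7 * (9) = 9*A^7
  A^5 * (36*d) = -36*A^7 - 36*A^3
  A^3 * (84*d^2) = 84*A^7 + 168*A^3 + 84*A^-1
  A^1 * (126*d^3) = -126*A^7 - 378*A^3 - 378*A^-1 - 126*A^-5
  A^-1 * (126*d^4) = 126*A^7 + 504*A^3 + 756*A^-1 + 504*A^-5 + 126*A^-9
  A^-3 * (84*d^5) = -84*A^7 - 420*A^3 - 840*A^-1 - 840*A^-5 - 420*A^-9 - 84*A^-13
  A^-5 * (36*d^6) = 36*A^7 + 216*A^3 + 540*A^-1 + 720*A^-5 + 540*A^-9 + 216*A^-13 + 36*A^-17
  A^-7 * (9*d^7) = -9*A^7 - 63*A^3 - 189*A^-1 - 315*A^-5 - 315*A^-9 - 189*A^-13 - 63*A^-17 - 9*A^-21
  A^-9 * (d^8) = A^7 + 8*A^3 + 28*A^-1 + 56*A^-5 + 70*A^-9 + 56*A^-13 + 28*A^-17 + 8*A^-21 + A^-25
Summing the groups: <K> = -A^11 - A^3 + A^-1 - A^-5 + A^-9 - A^-13 + A^-17 - A^-21 + A^-25
Normalise by the writhe: (-A^3)^(-w) = (-A^3)^(-9) = -A^-27, so f(A) = -A^-27 * <K> = A^-16 + A^-24 - A^-28 + A^-32 - A^-36 + A^-40 - A^-44 + A^-48 - A^-52.
Substitute A = t^(-1/4), i.e. A^e → t^(-e/4): V(t) = -t^13 + t^12 - t^11 + t^10 - t^9 + t^8 - t^7 + t^6 + t^4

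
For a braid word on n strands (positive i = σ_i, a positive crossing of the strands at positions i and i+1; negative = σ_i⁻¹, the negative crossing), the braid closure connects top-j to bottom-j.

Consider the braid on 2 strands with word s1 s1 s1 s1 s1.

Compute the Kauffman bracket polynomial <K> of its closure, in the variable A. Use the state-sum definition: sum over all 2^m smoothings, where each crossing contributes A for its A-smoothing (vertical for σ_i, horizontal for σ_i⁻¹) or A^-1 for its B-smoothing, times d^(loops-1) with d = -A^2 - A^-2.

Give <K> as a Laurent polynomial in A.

-A^7 - A^-1 + A^-5 - A^-9 + A^-13

Derivation:
Braid: s1 s1 s1 s1 s1 on 2 strands, 5 crossings.
Writhe w = (#positive) - (#negative) = 5 - 0 = 5.
Enumerate smoothing states for the bracket polynomial. There are 2^5 = 32 states.
Each crossing splits two ways (0=vertical, 1=horizontal). The state's weight is A^(#A-smoothings - #B-smoothings) * d^(loops - 1).
  state 00000: A-exp=+5, loops=2, term = A^5 * d^1
  state 00001: A-exp=+3, loops=1, term = A^3 * d^0
  state 00010: A-exp=+3, loops=1, term = A^3 * d^0
  state 00011: A-exp=+1, loops=2, term = A^1 * d^1
  state 00100: A-exp=+3, loops=1, term = A^3 * d^0
  state 00101: A-exp=+1, loops=2, term = A^1 * d^1
  state 00110: A-exp=+1, loops=2, term = A^1 * d^1
  state 00111: A-exp=-1, loops=3, term = A^-1 * d^2
  state 01000: A-exp=+3, loops=1, term = A^3 * d^0
  state 01001: A-exp=+1, loops=2, term = A^1 * d^1
  state 01010: A-exp=+1, loops=2, term = A^1 * d^1
  state 01011: A-exp=-1, loops=3, term = A^-1 * d^2
  state 01100: A-exp=+1, loops=2, term = A^1 * d^1
  state 01101: A-exp=-1, loops=3, term = A^-1 * d^2
  state 01110: A-exp=-1, loops=3, term = A^-1 * d^2
  state 01111: A-exp=-3, loops=4, term = A^-3 * d^3
  state 10000: A-exp=+3, loops=1, term = A^3 * d^0
  state 10001: A-exp=+1, loops=2, term = A^1 * d^1
  state 10010: A-exp=+1, loops=2, term = A^1 * d^1
  state 10011: A-exp=-1, loops=3, term = A^-1 * d^2
  state 10100: A-exp=+1, loops=2, term = A^1 * d^1
  state 10101: A-exp=-1, loops=3, term = A^-1 * d^2
  state 10110: A-exp=-1, loops=3, term = A^-1 * d^2
  state 10111: A-exp=-3, loops=4, term = A^-3 * d^3
  state 11000: A-exp=+1, loops=2, term = A^1 * d^1
  state 11001: A-exp=-1, loops=3, term = A^-1 * d^2
  state 11010: A-exp=-1, loops=3, term = A^-1 * d^2
  state 11011: A-exp=-3, loops=4, term = A^-3 * d^3
  state 11100: A-exp=-1, loops=3, term = A^-1 * d^2
  state 11101: A-exp=-3, loops=4, term = A^-3 * d^3
  state 11110: A-exp=-3, loops=4, term = A^-3 * d^3
  state 11111: A-exp=-5, loops=5, term = A^-5 * d^4
Collect the terms by A-exponent (count of states per loop number):
Powers of d = -A^2 - A^-2: d^2 = A^4 + 2 + A^-4; d^3 = -A^6 - 3*A^2 - 3*A^-2 - A^-6; d^4 = A^8 + 4*A^4 + 6 + 4*A^-4 + A^-8.
  A^5 * (d) = -A^7 - A^3
  A^3 * (5) = 5*A^3
  A^1 * (10*d) = -10*A^3 - 10*A^-1
  A^-1 * (10*d^2) = 10*A^3 + 20*A^-1 + 10*A^-5
  A^-3 * (5*d^3) = -5*A^3 - 15*A^-1 - 15*A^-5 - 5*A^-9
  A^-5 * (d^4) = A^3 + 4*A^-1 + 6*A^-5 + 4*A^-9 + A^-13
Summing the groups: <K> = -A^7 - A^-1 + A^-5 - A^-9 + A^-13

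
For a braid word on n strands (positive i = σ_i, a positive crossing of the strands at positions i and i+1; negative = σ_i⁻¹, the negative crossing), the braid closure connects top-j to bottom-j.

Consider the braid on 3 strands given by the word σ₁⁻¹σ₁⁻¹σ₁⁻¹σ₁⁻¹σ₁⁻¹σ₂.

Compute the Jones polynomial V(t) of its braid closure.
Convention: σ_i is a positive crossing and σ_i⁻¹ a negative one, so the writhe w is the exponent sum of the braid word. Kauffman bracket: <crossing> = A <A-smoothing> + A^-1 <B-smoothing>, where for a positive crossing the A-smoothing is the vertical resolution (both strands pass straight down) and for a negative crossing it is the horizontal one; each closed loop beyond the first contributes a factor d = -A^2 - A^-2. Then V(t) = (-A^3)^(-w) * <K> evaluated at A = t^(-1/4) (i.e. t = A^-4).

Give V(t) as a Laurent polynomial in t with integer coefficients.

The presented braid s1^-1 s1^-1 s1^-1 s1^-1 s1^-1 s2 on 3 strands reduces by inverse Markov moves (closure unchanged at each step):
  Destabilize: the word has the form β·s2 where s2 occurs only as the final letter (β ∈ B_2); drop it and the last strand → 2 strands.
Reduced to β = s1^-1 s1^-1 s1^-1 s1^-1 s1^-1 on 2 strands, 5 crossings.
Compute on β:
Braid: s1^-1 s1^-1 s1^-1 s1^-1 s1^-1 on 2 strands, 5 crossings.
Writhe w = (#positive) - (#negative) = 0 - 5 = -5.
Computing the Kauffman bracket via state sum. There are 2^5 = 32 states.
Each crossing splits two ways (0=vertical, 1=horizontal). The state's weight is A^(#A-smoothings - #B-smoothings) * d^(loops - 1).
  state 00000: A-exp=-5, loops=2, term = A^-5 * d^1
  state 00001: A-exp=-3, loops=1, term = A^-3 * d^0
  state 00010: A-exp=-3, loops=1, term = A^-3 * d^0
  state 00011: A-exp=-1, loops=2, term = A^-1 * d^1
  state 00100: A-exp=-3, loops=1, term = A^-3 * d^0
  state 00101: A-exp=-1, loops=2, term = A^-1 * d^1
  state 00110: A-exp=-1, loops=2, term = A^-1 * d^1
  state 00111: A-exp=+1, loops=3, term = A^1 * d^2
  state 01000: A-exp=-3, loops=1, term = A^-3 * d^0
  state 01001: A-exp=-1, loops=2, term = A^-1 * d^1
  state 01010: A-exp=-1, loops=2, term = A^-1 * d^1
  state 01011: A-exp=+1, loops=3, term = A^1 * d^2
  state 01100: A-exp=-1, loops=2, term = A^-1 * d^1
  state 01101: A-exp=+1, loops=3, term = A^1 * d^2
  state 01110: A-exp=+1, loops=3, term = A^1 * d^2
  state 01111: A-exp=+3, loops=4, term = A^3 * d^3
  state 10000: A-exp=-3, loops=1, term = A^-3 * d^0
  state 10001: A-exp=-1, loops=2, term = A^-1 * d^1
  state 10010: A-exp=-1, loops=2, term = A^-1 * d^1
  state 10011: A-exp=+1, loops=3, term = A^1 * d^2
  state 10100: A-exp=-1, loops=2, term = A^-1 * d^1
  state 10101: A-exp=+1, loops=3, term = A^1 * d^2
  state 10110: A-exp=+1, loops=3, term = A^1 * d^2
  state 10111: A-exp=+3, loops=4, term = A^3 * d^3
  state 11000: A-exp=-1, loops=2, term = A^-1 * d^1
  state 11001: A-exp=+1, loops=3, term = A^1 * d^2
  state 11010: A-exp=+1, loops=3, term = A^1 * d^2
  state 11011: A-exp=+3, loops=4, term = A^3 * d^3
  state 11100: A-exp=+1, loops=3, term = A^1 * d^2
  state 11101: A-exp=+3, loops=4, term = A^3 * d^3
  state 11110: A-exp=+3, loops=4, term = A^3 * d^3
  state 11111: A-exp=+5, loops=5, term = A^5 * d^4
Collect the terms by A-exponent (count of states per loop number):
Powers of d = -A^2 - A^-2: d^2 = A^4 + 2 + A^-4; d^3 = -A^6 - 3*A^2 - 3*A^-2 - A^-6; d^4 = A^8 + 4*A^4 + 6 + 4*A^-4 + A^-8.
  A^5 * (d^4) = A^13 + 4*A^9 + 6*A^5 + 4*A + A^-3
  A^3 * (5*d^3) = -5*A^9 - 15*A^5 - 15*A - 5*A^-3
  A^1 * (10*d^2) = 10*A^5 + 20*A + 10*A^-3
  A^-1 * (10*d) = -10*A - 10*A^-3
  A^-3 * (5) = 5*A^-3
  A^-5 * (d) = -A^-3 - A^-7
Summing the groups: <K> = A^13 - A^9 + A^5 - A - A^-7
Normalise by the writhe: (-A^3)^(-w) = (-A^3)^(5) = -A^15, so f(A) = -A^15 * <K> = -A^28 + A^24 - A^20 + A^16 + A^8.
Substitute A = t^(-1/4), i.e. A^e → t^(-e/4): V(t) = t^-2 + t^-4 - t^-5 + t^-6 - t^-7

Answer: t^-2 + t^-4 - t^-5 + t^-6 - t^-7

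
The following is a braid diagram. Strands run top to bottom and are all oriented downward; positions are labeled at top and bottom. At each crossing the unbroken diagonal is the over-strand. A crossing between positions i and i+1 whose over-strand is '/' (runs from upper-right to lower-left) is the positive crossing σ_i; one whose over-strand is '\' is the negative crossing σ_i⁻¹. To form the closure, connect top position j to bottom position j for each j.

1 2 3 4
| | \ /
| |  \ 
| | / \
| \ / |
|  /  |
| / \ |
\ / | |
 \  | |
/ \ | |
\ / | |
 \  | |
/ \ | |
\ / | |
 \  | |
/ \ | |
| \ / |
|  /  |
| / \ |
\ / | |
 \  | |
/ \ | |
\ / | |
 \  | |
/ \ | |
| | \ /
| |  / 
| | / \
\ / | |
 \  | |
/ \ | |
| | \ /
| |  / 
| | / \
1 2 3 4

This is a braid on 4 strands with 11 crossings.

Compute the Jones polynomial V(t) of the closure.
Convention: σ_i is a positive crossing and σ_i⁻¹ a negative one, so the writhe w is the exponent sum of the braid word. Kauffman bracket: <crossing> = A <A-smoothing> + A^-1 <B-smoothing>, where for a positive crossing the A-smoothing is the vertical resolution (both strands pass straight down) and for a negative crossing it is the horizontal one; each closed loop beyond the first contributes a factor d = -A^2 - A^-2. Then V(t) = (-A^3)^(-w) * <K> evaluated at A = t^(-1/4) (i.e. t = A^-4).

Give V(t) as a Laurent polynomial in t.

1 - t^-1 + 3*t^-2 - 3*t^-3 + 3*t^-4 - 4*t^-5 + 3*t^-6 - 2*t^-7 + t^-8

Derivation:
Reading the diagram top to bottom ('/'-over between positions i,i+1 = s_i, '\'-over = s_i^-1): braid word = s3^-1 s2 s1^-1 s1^-1 s1^-1 s2 s1^-1 s1^-1 s3 s1^-1 s3.
The presented braid s3^-1 s2 s1^-1 s1^-1 s1^-1 s2 s1^-1 s1^-1 s3 s1^-1 s3 on 4 strands reduces by inverse Markov moves (closure unchanged at each step):
  Deconjugate: the word is γ·β·γ⁻¹ with γ = s3^-1 (prefix) and γ⁻¹ = s3 (suffix); strip both.
Reduced to β = s2 s1^-1 s1^-1 s1^-1 s2 s1^-1 s1^-1 s3 s1^-1 on 4 strands, 9 crossings.
Compute on β:
Braid: s2 s1^-1 s1^-1 s1^-1 s2 s1^-1 s1^-1 s3 s1^-1 on 4 strands, 9 crossings.
Writhe w = (#positive) - (#negative) = 3 - 6 = -3.
Computing the Kauffman bracket via state sum. There are 2^9 = 512 states.
Each crossing splits two ways (0=vertical, 1=horizontal). The state's weight is A^(#A-smoothings - #B-smoothings) * d^(loops - 1).
Tabulate the states by total A-exponent and number of loops L (A-exp: L × count):
  A^9: L=8 ×1
  A^7: L=7 ×9
  A^5: L=6 ×36
  A^3: L=5 ×84
  A^1: L=4 ×126
  A^-1: L=3 ×124, L=5 ×2
  A^-3: L=2 ×75, L=4 ×9
  A^-5: L=1 ×21, L=3 ×15
  A^-7: L=2 ×8, L=4 ×1
  A^-9: L=3 ×1
Each group contributes A^e * Σ count * d^(L-1):
Powers of d = -A^2 - A^-2: d^2 = A^4 + 2 + A^-4; d^3 = -A^6 - 3*A^2 - 3*A^-2 - A^-6; d^4 = A^8 + 4*A^4 + 6 + 4*A^-4 + A^-8; d^5 = -A^10 - 5*A^6 - 10*A^2 - 10*A^-2 - 5*A^-6 - A^-10; d^6 = A^12 + 6*A^8 + 15*A^4 + 20 + 15*A^-4 + 6*A^-8 + A^-12; d^7 = -A^14 - 7*A^10 - 21*A^6 - 35*A^2 - 35*A^-2 - 21*A^-6 - 7*A^-10 - A^-14.
  A^9 * (d^7) = -A^23 - 7*A^19 - 21*A^15 - 35*A^11 - 35*A^7 - 21*A^3 - 7*A^-1 - A^-5
  A^7 * (9*d^6) = 9*A^19 + 54*A^15 + 135*A^11 + 180*A^7 + 135*A^3 + 54*A^-1 + 9*A^-5
  A^5 * (36*d^5) = -36*A^15 - 180*A^11 - 360*A^7 - 360*A^3 - 180*A^-1 - 36*A^-5
  A^3 * (84*d^4) = 84*A^11 + 336*A^7 + 504*A^3 + 336*A^-1 + 84*A^-5
  A^1 * (126*d^3) = -126*A^7 - 378*A^3 - 378*A^-1 - 126*A^-5
  A^-1 * (124*d^2 + 2*d^4) = 2*A^7 + 132*A^3 + 260*A^-1 + 132*A^-5 + 2*A^-9
  A^-3 * (75*d + 9*d^3) = -9*A^3 - 102*A^-1 - 102*A^-5 - 9*A^-9
  A^-5 * (21 + 15*d^2) = 15*A^-1 + 51*A^-5 + 15*A^-9
  A^-7 * (8*d + d^3) = -A^-1 - 11*A^-5 - 11*A^-9 - A^-13
  A^-9 * (d^2) = A^-5 + 2*A^-9 + A^-13
Summing the groups: <K> = -A^23 + 2*A^19 - 3*A^15 + 4*A^11 - 3*A^7 + 3*A^3 - 3*A^-1 + A^-5 - A^-9
Normalise by the writhe: (-A^3)^(-w) = (-A^3)^(3) = -A^9, so f(A) = -A^9 * <K> = A^32 - 2*A^28 + 3*A^24 - 4*A^20 + 3*A^16 - 3*A^12 + 3*A^8 - A^4 + 1.
Substitute A = t^(-1/4), i.e. A^e → t^(-e/4): V(t) = 1 - t^-1 + 3*t^-2 - 3*t^-3 + 3*t^-4 - 4*t^-5 + 3*t^-6 - 2*t^-7 + t^-8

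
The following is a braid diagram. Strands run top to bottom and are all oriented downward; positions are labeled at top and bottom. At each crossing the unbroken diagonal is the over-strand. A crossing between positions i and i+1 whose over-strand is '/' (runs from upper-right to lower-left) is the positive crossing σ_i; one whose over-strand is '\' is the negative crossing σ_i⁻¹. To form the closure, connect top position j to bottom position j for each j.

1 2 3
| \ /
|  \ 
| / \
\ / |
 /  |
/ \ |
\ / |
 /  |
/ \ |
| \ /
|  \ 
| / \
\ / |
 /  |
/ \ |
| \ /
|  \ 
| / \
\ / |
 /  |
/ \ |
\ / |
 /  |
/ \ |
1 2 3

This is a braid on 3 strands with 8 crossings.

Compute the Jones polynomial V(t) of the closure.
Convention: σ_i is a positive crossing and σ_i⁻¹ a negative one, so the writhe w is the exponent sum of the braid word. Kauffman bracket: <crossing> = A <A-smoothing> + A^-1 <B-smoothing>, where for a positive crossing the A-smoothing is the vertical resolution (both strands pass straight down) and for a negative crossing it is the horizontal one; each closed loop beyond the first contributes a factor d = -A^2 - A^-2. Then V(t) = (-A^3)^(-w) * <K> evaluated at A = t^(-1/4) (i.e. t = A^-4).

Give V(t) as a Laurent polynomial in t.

-t^6 + 3*t^5 - 5*t^4 + 6*t^3 - 6*t^2 + 6*t - 4 + 3*t^-1 - t^-2

Derivation:
Reading the diagram top to bottom ('/'-over between positions i,i+1 = s_i, '\'-over = s_i^-1): braid word = s2^-1 s1 s1 s2^-1 s1 s2^-1 s1 s1.
Braid: s2^-1 s1 s1 s2^-1 s1 s2^-1 s1 s1 on 3 strands, 8 crossings.
Writhe w = (#positive) - (#negative) = 5 - 3 = 2.
Computing the Kauffman bracket via state sum. There are 2^8 = 256 states.
Each crossing splits two ways (0=vertical, 1=horizontal). The state's weight is A^(#A-smoothings - #B-smoothings) * d^(loops - 1).
Tabulate the states by total A-exponent and number of loops L (A-exp: L × count):
  A^8: L=4 ×1
  A^6: L=3 ×8
  A^4: L=2 ×26, L=4 ×2
  A^2: L=1 ×35, L=3 ×21
  A^0: L=2 ×63, L=4 ×7
  A^-2: L=3 ×55, L=5 ×1
  A^-4: L=4 ×28
  A^-6: L=5 ×8
  A^-8: L=6 ×1
Each group contributes A^e * Σ count * d^(L-1):
Powers of d = -A^2 - A^-2: d^2 = A^4 + 2 + A^-4; d^3 = -A^6 - 3*A^2 - 3*A^-2 - A^-6; d^4 = A^8 + 4*A^4 + 6 + 4*A^-4 + A^-8; d^5 = -A^10 - 5*A^6 - 10*A^2 - 10*A^-2 - 5*A^-6 - A^-10.
  A^8 * (d^3) = -A^14 - 3*A^10 - 3*A^6 - A^2
  A^6 * (8*d^2) = 8*A^10 + 16*A^6 + 8*A^2
  A^4 * (26*d + 2*d^3) = -2*A^10 - 32*A^6 - 32*A^2 - 2*A^-2
  A^2 * (35 + 21*d^2) = 21*A^6 + 77*A^2 + 21*A^-2
  A^0 * (63*d + 7*d^3) = -7*A^6 - 84*A^2 - 84*A^-2 - 7*A^-6
  A^-2 * (55*d^2 + d^4) = A^6 + 59*A^2 + 116*A^-2 + 59*A^-6 + A^-10
  A^-4 * (28*d^3) = -28*A^2 - 84*A^-2 - 84*A^-6 - 28*A^-10
  A^-6 * (8*d^4) = 8*A^2 + 32*A^-2 + 48*A^-6 + 32*A^-10 + 8*A^-14
  A^-8 * (d^5) = -A^2 - 5*A^-2 - 10*A^-6 - 10*A^-10 - 5*A^-14 - A^-18
Summing the groups: <K> = -A^14 + 3*A^10 - 4*A^6 + 6*A^2 - 6*A^-2 + 6*A^-6 - 5*A^-10 + 3*A^-14 - A^-18
Normalise by the writhe: (-A^3)^(-w) = (-A^3)^(-2) = A^-6, so f(A) = A^-6 * <K> = -A^8 + 3*A^4 - 4 + 6*A^-4 - 6*A^-8 + 6*A^-12 - 5*A^-16 + 3*A^-20 - A^-24.
Substitute A = t^(-1/4), i.e. A^e → t^(-e/4): V(t) = -t^6 + 3*t^5 - 5*t^4 + 6*t^3 - 6*t^2 + 6*t - 4 + 3*t^-1 - t^-2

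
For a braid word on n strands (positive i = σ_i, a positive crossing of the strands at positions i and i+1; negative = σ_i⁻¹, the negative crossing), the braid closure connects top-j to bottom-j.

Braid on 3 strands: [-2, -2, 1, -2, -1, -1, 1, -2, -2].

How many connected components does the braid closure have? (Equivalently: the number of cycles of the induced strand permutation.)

Track the strand permutation on 3 strands, starting from identity.
  step 1: s2^-1 swaps positions 2,3 -> [1 3 2]
  step 2: s2^-1 swaps positions 2,3 -> [1 2 3]
  step 3: s1 swaps positions 1,2 -> [2 1 3]
  step 4: s2^-1 swaps positions 2,3 -> [2 3 1]
  step 5: s1^-1 swaps positions 1,2 -> [3 2 1]
  step 6: s1^-1 swaps positions 1,2 -> [2 3 1]
  step 7: s1 swaps positions 1,2 -> [3 2 1]
  step 8: s2^-1 swaps positions 2,3 -> [3 1 2]
  step 9: s2^-1 swaps positions 2,3 -> [3 2 1]
Final permutation (position -> original strand): [3 2 1]
Closure components = cycle count of this permutation = 2.

Answer: 2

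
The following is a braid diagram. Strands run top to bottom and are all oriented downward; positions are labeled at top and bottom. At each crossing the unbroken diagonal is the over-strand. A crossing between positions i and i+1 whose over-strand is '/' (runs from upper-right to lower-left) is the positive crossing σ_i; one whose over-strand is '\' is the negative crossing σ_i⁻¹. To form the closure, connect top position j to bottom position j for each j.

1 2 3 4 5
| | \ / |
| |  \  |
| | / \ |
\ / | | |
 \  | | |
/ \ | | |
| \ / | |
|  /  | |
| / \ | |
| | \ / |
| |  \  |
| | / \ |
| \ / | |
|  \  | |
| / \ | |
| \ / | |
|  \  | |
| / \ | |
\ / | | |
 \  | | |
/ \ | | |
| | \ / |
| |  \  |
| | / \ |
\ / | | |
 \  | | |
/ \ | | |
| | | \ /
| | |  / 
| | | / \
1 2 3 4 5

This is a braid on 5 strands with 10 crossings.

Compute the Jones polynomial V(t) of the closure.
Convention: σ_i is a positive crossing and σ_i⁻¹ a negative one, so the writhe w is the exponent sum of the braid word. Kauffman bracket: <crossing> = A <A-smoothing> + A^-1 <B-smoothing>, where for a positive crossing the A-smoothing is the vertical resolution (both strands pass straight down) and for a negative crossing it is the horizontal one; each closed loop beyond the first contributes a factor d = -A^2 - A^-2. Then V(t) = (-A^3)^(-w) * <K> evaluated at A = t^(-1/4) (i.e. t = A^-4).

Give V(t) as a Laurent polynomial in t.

t^-2 - t^-3 + 3*t^-4 - 3*t^-5 + 4*t^-6 - 4*t^-7 + 2*t^-8 - 2*t^-9 + t^-10

Derivation:
Reading the diagram top to bottom ('/'-over between positions i,i+1 = s_i, '\'-over = s_i^-1): braid word = s3^-1 s1^-1 s2 s3^-1 s2^-1 s2^-1 s1^-1 s3^-1 s1^-1 s4.
The presented braid s3^-1 s1^-1 s2 s3^-1 s2^-1 s2^-1 s1^-1 s3^-1 s1^-1 s4 on 5 strands reduces by inverse Markov moves (closure unchanged at each step):
  Destabilize: the word has the form β·s4 where s4 occurs only as the final letter (β ∈ B_4); drop it and the last strand → 4 strands.
Reduced to β = s3^-1 s1^-1 s2 s3^-1 s2^-1 s2^-1 s1^-1 s3^-1 s1^-1 on 4 strands, 9 crossings.
Compute on β:
Braid: s3^-1 s1^-1 s2 s3^-1 s2^-1 s2^-1 s1^-1 s3^-1 s1^-1 on 4 strands, 9 crossings.
Writhe w = (#positive) - (#negative) = 1 - 8 = -7.
Enumerate smoothing states for the bracket polynomial. There are 2^9 = 512 states.
Each crossing splits two ways (0=vertical, 1=horizontal). The state's weight is A^(#A-smoothings - #B-smoothings) * d^(loops - 1).
Tabulate the states by total A-exponent and number of loops L (A-exp: L × count):
  A^9: L=6 ×1
  A^7: L=5 ×9
  A^5: L=4 ×34, L=6 ×2
  A^3: L=3 ×67, L=5 ×17
  A^1: L=2 ×69, L=4 ×56, L=6 ×1
  A^-1: L=1 ×30, L=3 ×88, L=5 ×8
  A^-3: L=2 ×61, L=4 ×23
  A^-5: L=1 ×9, L=3 ×26, L=5 ×1
  A^-7: L=2 ×6, L=4 ×3
  A^-9: L=3 ×1
Each group contributes A^e * Σ count * d^(L-1):
Powers of d = -A^2 - A^-2: d^2 = A^4 + 2 + A^-4; d^3 = -A^6 - 3*A^2 - 3*A^-2 - A^-6; d^4 = A^8 + 4*A^4 + 6 + 4*A^-4 + A^-8; d^5 = -A^10 - 5*A^6 - 10*A^2 - 10*A^-2 - 5*A^-6 - A^-10.
  A^9 * (d^5) = -A^19 - 5*A^15 - 10*A^11 - 10*A^7 - 5*A^3 - A^-1
  A^7 * (9*d^4) = 9*A^15 + 36*A^11 + 54*A^7 + 36*A^3 + 9*A^-1
  A^5 * (34*d^3 + 2*d^5) = -2*A^15 - 44*A^11 - 122*A^7 - 122*A^3 - 44*A^-1 - 2*A^-5
  A^3 * (67*d^2 + 17*d^4) = 17*A^11 + 135*A^7 + 236*A^3 + 135*A^-1 + 17*A^-5
  A^1 * (69*d + 56*d^3 + d^5) = -A^11 - 61*A^7 - 247*A^3 - 247*A^-1 - 61*A^-5 - A^-9
  A^-1 * (30 + 88*d^2 + 8*d^4) = 8*A^7 + 120*A^3 + 254*A^-1 + 120*A^-5 + 8*A^-9
  A^-3 * (61*d + 23*d^3) = -23*A^3 - 130*A^-1 - 130*A^-5 - 23*A^-9
  A^-5 * (9 + 26*d^2 + d^4) = A^3 + 30*A^-1 + 67*A^-5 + 30*A^-9 + A^-13
  A^-7 * (6*d + 3*d^3) = -3*A^-1 - 15*A^-5 - 15*A^-9 - 3*A^-13
  A^-9 * (d^2) = A^-5 + 2*A^-9 + A^-13
Summing the groups: <K> = -A^19 + 2*A^15 - 2*A^11 + 4*A^7 - 4*A^3 + 3*A^-1 - 3*A^-5 + A^-9 - A^-13
Normalise by the writhe: (-A^3)^(-w) = (-A^3)^(7) = -A^21, so f(A) = -A^21 * <K> = A^40 - 2*A^36 + 2*A^32 - 4*A^28 + 4*A^24 - 3*A^20 + 3*A^16 - A^12 + A^8.
Substitute A = t^(-1/4), i.e. A^e → t^(-e/4): V(t) = t^-2 - t^-3 + 3*t^-4 - 3*t^-5 + 4*t^-6 - 4*t^-7 + 2*t^-8 - 2*t^-9 + t^-10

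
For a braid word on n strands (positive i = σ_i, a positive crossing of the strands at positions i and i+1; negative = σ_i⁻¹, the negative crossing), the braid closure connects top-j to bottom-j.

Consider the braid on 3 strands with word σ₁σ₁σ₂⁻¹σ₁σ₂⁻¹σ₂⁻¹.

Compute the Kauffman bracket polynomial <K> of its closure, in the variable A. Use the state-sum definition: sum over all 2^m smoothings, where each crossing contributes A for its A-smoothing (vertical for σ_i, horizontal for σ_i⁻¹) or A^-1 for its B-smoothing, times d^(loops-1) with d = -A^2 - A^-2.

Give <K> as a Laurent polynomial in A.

Braid: s1 s1 s2^-1 s1 s2^-1 s2^-1 on 3 strands, 6 crossings.
Writhe w = (#positive) - (#negative) = 3 - 3 = 0.
Computing the Kauffman bracket via state sum. There are 2^6 = 64 states.
Each crossing splits two ways (0=vertical, 1=horizontal). The state's weight is A^(#A-smoothings - #B-smoothings) * d^(loops - 1).
Tabulate the states by total A-exponent and number of loops L (A-exp: L × count):
  A^6: L=4 ×1
  A^4: L=3 ×6
  A^2: L=2 ×14, L=4 ×1
  A^0: L=1 ×13, L=3 ×7
  A^-2: L=2 ×14, L=4 ×1
  A^-4: L=3 ×6
  A^-6: L=4 ×1
Each group contributes A^e * Σ count * d^(L-1):
Powers of d = -A^2 - A^-2: d^2 = A^4 + 2 + A^-4; d^3 = -A^6 - 3*A^2 - 3*A^-2 - A^-6.
  A^6 * (d^3) = -A^12 - 3*A^8 - 3*A^4 - 1
  A^4 * (6*d^2) = 6*A^8 + 12*A^4 + 6
  A^2 * (14*d + d^3) = -A^8 - 17*A^4 - 17 - A^-4
  A^0 * (13 + 7*d^2) = 7*A^4 + 27 + 7*A^-4
  A^-2 * (14*d + d^3) = -A^4 - 17 - 17*A^-4 - A^-8
  A^-4 * (6*d^2) = 6 + 12*A^-4 + 6*A^-8
  A^-6 * (d^3) = -1 - 3*A^-4 - 3*A^-8 - A^-12
Summing the groups: <K> = -A^12 + 2*A^8 - 2*A^4 + 3 - 2*A^-4 + 2*A^-8 - A^-12

Answer: -A^12 + 2*A^8 - 2*A^4 + 3 - 2*A^-4 + 2*A^-8 - A^-12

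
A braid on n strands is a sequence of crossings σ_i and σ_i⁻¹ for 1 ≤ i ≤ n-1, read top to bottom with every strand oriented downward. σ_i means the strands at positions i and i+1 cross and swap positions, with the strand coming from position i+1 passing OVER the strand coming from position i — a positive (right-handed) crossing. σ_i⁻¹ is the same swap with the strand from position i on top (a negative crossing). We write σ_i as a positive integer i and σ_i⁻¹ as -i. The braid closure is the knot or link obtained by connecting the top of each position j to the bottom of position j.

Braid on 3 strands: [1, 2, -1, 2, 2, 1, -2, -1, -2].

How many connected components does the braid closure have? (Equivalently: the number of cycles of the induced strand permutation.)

Track the strand permutation on 3 strands, starting from identity.
  step 1: s1 swaps positions 1,2 -> [2 1 3]
  step 2: s2 swaps positions 2,3 -> [2 3 1]
  step 3: s1^-1 swaps positions 1,2 -> [3 2 1]
  step 4: s2 swaps positions 2,3 -> [3 1 2]
  step 5: s2 swaps positions 2,3 -> [3 2 1]
  step 6: s1 swaps positions 1,2 -> [2 3 1]
  step 7: s2^-1 swaps positions 2,3 -> [2 1 3]
  step 8: s1^-1 swaps positions 1,2 -> [1 2 3]
  step 9: s2^-1 swaps positions 2,3 -> [1 3 2]
Final permutation (position -> original strand): [1 3 2]
Closure components = cycle count of this permutation = 2.

Answer: 2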